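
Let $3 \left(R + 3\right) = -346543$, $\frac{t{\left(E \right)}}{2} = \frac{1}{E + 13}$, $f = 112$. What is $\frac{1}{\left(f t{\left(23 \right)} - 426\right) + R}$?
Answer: $- \frac{9}{1043434} \approx -8.6254 \cdot 10^{-6}$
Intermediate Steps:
$t{\left(E \right)} = \frac{2}{13 + E}$ ($t{\left(E \right)} = \frac{2}{E + 13} = \frac{2}{13 + E}$)
$R = - \frac{346552}{3}$ ($R = -3 + \frac{1}{3} \left(-346543\right) = -3 - \frac{346543}{3} = - \frac{346552}{3} \approx -1.1552 \cdot 10^{5}$)
$\frac{1}{\left(f t{\left(23 \right)} - 426\right) + R} = \frac{1}{\left(112 \frac{2}{13 + 23} - 426\right) - \frac{346552}{3}} = \frac{1}{\left(112 \cdot \frac{2}{36} - 426\right) - \frac{346552}{3}} = \frac{1}{\left(112 \cdot 2 \cdot \frac{1}{36} - 426\right) - \frac{346552}{3}} = \frac{1}{\left(112 \cdot \frac{1}{18} - 426\right) - \frac{346552}{3}} = \frac{1}{\left(\frac{56}{9} - 426\right) - \frac{346552}{3}} = \frac{1}{- \frac{3778}{9} - \frac{346552}{3}} = \frac{1}{- \frac{1043434}{9}} = - \frac{9}{1043434}$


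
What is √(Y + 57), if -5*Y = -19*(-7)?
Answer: 2*√190/5 ≈ 5.5136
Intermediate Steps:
Y = -133/5 (Y = -(-19)*(-7)/5 = -⅕*133 = -133/5 ≈ -26.600)
√(Y + 57) = √(-133/5 + 57) = √(152/5) = 2*√190/5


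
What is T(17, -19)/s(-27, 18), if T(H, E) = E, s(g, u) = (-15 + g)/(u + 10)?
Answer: 38/3 ≈ 12.667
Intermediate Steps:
s(g, u) = (-15 + g)/(10 + u)
T(17, -19)/s(-27, 18) = -19*(10 + 18)/(-15 - 27) = -19/(-42/28) = -19/((1/28)*(-42)) = -19/(-3/2) = -19*(-2/3) = 38/3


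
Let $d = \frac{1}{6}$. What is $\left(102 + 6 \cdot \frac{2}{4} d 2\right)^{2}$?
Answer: $10609$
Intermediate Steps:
$d = \frac{1}{6} \approx 0.16667$
$\left(102 + 6 \cdot \frac{2}{4} d 2\right)^{2} = \left(102 + 6 \cdot \frac{2}{4} \cdot \frac{1}{6} \cdot 2\right)^{2} = \left(102 + 6 \cdot 2 \cdot \frac{1}{4} \cdot \frac{1}{6} \cdot 2\right)^{2} = \left(102 + 6 \cdot \frac{1}{2} \cdot \frac{1}{6} \cdot 2\right)^{2} = \left(102 + 6 \cdot \frac{1}{12} \cdot 2\right)^{2} = \left(102 + \frac{1}{2} \cdot 2\right)^{2} = \left(102 + 1\right)^{2} = 103^{2} = 10609$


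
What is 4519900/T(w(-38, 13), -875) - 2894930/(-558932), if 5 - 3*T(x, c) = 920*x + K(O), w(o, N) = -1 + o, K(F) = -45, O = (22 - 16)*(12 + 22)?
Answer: 384148253765/1004121338 ≈ 382.57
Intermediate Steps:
O = 204 (O = 6*34 = 204)
T(x, c) = 50/3 - 920*x/3 (T(x, c) = 5/3 - (920*x - 45)/3 = 5/3 - (-45 + 920*x)/3 = 5/3 + (15 - 920*x/3) = 50/3 - 920*x/3)
4519900/T(w(-38, 13), -875) - 2894930/(-558932) = 4519900/(50/3 - 920*(-1 - 38)/3) - 2894930/(-558932) = 4519900/(50/3 - 920/3*(-39)) - 2894930*(-1/558932) = 4519900/(50/3 + 11960) + 1447465/279466 = 4519900/(35930/3) + 1447465/279466 = 4519900*(3/35930) + 1447465/279466 = 1355970/3593 + 1447465/279466 = 384148253765/1004121338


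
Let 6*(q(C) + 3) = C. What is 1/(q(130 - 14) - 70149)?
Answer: -3/210398 ≈ -1.4259e-5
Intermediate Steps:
q(C) = -3 + C/6
1/(q(130 - 14) - 70149) = 1/((-3 + (130 - 14)/6) - 70149) = 1/((-3 + (⅙)*116) - 70149) = 1/((-3 + 58/3) - 70149) = 1/(49/3 - 70149) = 1/(-210398/3) = -3/210398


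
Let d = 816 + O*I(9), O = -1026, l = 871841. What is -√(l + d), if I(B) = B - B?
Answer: -√872657 ≈ -934.16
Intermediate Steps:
I(B) = 0
d = 816 (d = 816 - 1026*0 = 816 + 0 = 816)
-√(l + d) = -√(871841 + 816) = -√872657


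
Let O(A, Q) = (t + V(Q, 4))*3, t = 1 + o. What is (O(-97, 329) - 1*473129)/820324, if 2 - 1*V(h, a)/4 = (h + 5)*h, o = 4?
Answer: -895861/410162 ≈ -2.1842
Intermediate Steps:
t = 5 (t = 1 + 4 = 5)
V(h, a) = 8 - 4*h*(5 + h) (V(h, a) = 8 - 4*(h + 5)*h = 8 - 4*(5 + h)*h = 8 - 4*h*(5 + h))
O(A, Q) = 39 - 60*Q - 12*Q² (O(A, Q) = (5 + (8 - 20*Q - 4*Q²))*3 = (13 - 20*Q - 4*Q²)*3 = 39 - 60*Q - 12*Q²)
(O(-97, 329) - 1*473129)/820324 = ((39 - 60*329 - 12*329²) - 1*473129)/820324 = ((39 - 19740 - 12*108241) - 473129)*(1/820324) = ((39 - 19740 - 1298892) - 473129)*(1/820324) = (-1318593 - 473129)*(1/820324) = -1791722*1/820324 = -895861/410162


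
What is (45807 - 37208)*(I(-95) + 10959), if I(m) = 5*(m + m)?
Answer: 86067391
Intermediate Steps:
I(m) = 10*m (I(m) = 5*(2*m) = 10*m)
(45807 - 37208)*(I(-95) + 10959) = (45807 - 37208)*(10*(-95) + 10959) = 8599*(-950 + 10959) = 8599*10009 = 86067391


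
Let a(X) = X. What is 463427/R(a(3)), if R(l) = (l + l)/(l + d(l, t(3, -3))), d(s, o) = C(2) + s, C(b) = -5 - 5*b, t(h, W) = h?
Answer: -1390281/2 ≈ -6.9514e+5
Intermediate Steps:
d(s, o) = -15 + s (d(s, o) = (-5 - 5*2) + s = (-5 - 10) + s = -15 + s)
R(l) = 2*l/(-15 + 2*l) (R(l) = (l + l)/(l + (-15 + l)) = (2*l)/(-15 + 2*l) = 2*l/(-15 + 2*l))
463427/R(a(3)) = 463427/((2*3/(-15 + 2*3))) = 463427/((2*3/(-15 + 6))) = 463427/((2*3/(-9))) = 463427/((2*3*(-⅑))) = 463427/(-⅔) = 463427*(-3/2) = -1390281/2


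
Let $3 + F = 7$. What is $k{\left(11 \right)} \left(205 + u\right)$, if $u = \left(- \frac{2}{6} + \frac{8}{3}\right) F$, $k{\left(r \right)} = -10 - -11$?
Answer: $\frac{643}{3} \approx 214.33$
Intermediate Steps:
$F = 4$ ($F = -3 + 7 = 4$)
$k{\left(r \right)} = 1$ ($k{\left(r \right)} = -10 + 11 = 1$)
$u = \frac{28}{3}$ ($u = \left(- \frac{2}{6} + \frac{8}{3}\right) 4 = \left(\left(-2\right) \frac{1}{6} + 8 \cdot \frac{1}{3}\right) 4 = \left(- \frac{1}{3} + \frac{8}{3}\right) 4 = \frac{7}{3} \cdot 4 = \frac{28}{3} \approx 9.3333$)
$k{\left(11 \right)} \left(205 + u\right) = 1 \left(205 + \frac{28}{3}\right) = 1 \cdot \frac{643}{3} = \frac{643}{3}$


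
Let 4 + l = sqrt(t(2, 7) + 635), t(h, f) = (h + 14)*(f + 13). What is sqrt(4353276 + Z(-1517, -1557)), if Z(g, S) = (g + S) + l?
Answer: sqrt(4350198 + sqrt(955)) ≈ 2085.7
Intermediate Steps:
t(h, f) = (13 + f)*(14 + h) (t(h, f) = (14 + h)*(13 + f) = (13 + f)*(14 + h))
l = -4 + sqrt(955) (l = -4 + sqrt((182 + 13*2 + 14*7 + 7*2) + 635) = -4 + sqrt((182 + 26 + 98 + 14) + 635) = -4 + sqrt(320 + 635) = -4 + sqrt(955) ≈ 26.903)
Z(g, S) = -4 + S + g + sqrt(955) (Z(g, S) = (g + S) + (-4 + sqrt(955)) = (S + g) + (-4 + sqrt(955)) = -4 + S + g + sqrt(955))
sqrt(4353276 + Z(-1517, -1557)) = sqrt(4353276 + (-4 - 1557 - 1517 + sqrt(955))) = sqrt(4353276 + (-3078 + sqrt(955))) = sqrt(4350198 + sqrt(955))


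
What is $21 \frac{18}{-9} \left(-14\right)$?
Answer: $588$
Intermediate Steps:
$21 \frac{18}{-9} \left(-14\right) = 21 \cdot 18 \left(- \frac{1}{9}\right) \left(-14\right) = 21 \left(-2\right) \left(-14\right) = \left(-42\right) \left(-14\right) = 588$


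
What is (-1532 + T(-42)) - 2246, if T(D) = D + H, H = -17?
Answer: -3837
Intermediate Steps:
T(D) = -17 + D (T(D) = D - 17 = -17 + D)
(-1532 + T(-42)) - 2246 = (-1532 + (-17 - 42)) - 2246 = (-1532 - 59) - 2246 = -1591 - 2246 = -3837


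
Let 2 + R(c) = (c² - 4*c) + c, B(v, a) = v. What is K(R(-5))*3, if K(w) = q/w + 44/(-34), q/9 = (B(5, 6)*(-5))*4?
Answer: -24204/323 ≈ -74.935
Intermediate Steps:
R(c) = -2 + c² - 3*c (R(c) = -2 + ((c² - 4*c) + c) = -2 + (c² - 3*c) = -2 + c² - 3*c)
q = -900 (q = 9*((5*(-5))*4) = 9*(-25*4) = 9*(-100) = -900)
K(w) = -22/17 - 900/w (K(w) = -900/w + 44/(-34) = -900/w + 44*(-1/34) = -900/w - 22/17 = -22/17 - 900/w)
K(R(-5))*3 = (-22/17 - 900/(-2 + (-5)² - 3*(-5)))*3 = (-22/17 - 900/(-2 + 25 + 15))*3 = (-22/17 - 900/38)*3 = (-22/17 - 900*1/38)*3 = (-22/17 - 450/19)*3 = -8068/323*3 = -24204/323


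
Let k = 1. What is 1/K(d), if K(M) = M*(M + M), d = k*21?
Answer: 1/882 ≈ 0.0011338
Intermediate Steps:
d = 21 (d = 1*21 = 21)
K(M) = 2*M² (K(M) = M*(2*M) = 2*M²)
1/K(d) = 1/(2*21²) = 1/(2*441) = 1/882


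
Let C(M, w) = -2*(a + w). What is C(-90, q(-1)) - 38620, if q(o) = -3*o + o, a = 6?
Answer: -38636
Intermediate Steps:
q(o) = -2*o
C(M, w) = -12 - 2*w (C(M, w) = -2*(6 + w) = -12 - 2*w)
C(-90, q(-1)) - 38620 = (-12 - (-4)*(-1)) - 38620 = (-12 - 2*2) - 38620 = (-12 - 4) - 38620 = -16 - 38620 = -38636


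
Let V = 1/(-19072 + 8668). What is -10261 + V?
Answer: -106755445/10404 ≈ -10261.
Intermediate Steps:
V = -1/10404 (V = 1/(-10404) = -1/10404 ≈ -9.6117e-5)
-10261 + V = -10261 - 1/10404 = -106755445/10404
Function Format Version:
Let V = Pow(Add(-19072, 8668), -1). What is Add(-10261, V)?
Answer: Rational(-106755445, 10404) ≈ -10261.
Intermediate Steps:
V = Rational(-1, 10404) (V = Pow(-10404, -1) = Rational(-1, 10404) ≈ -9.6117e-5)
Add(-10261, V) = Add(-10261, Rational(-1, 10404)) = Rational(-106755445, 10404)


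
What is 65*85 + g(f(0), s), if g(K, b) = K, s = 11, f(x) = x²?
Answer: 5525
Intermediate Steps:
65*85 + g(f(0), s) = 65*85 + 0² = 5525 + 0 = 5525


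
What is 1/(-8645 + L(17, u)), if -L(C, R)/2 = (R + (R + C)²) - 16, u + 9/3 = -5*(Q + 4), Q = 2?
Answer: -1/9059 ≈ -0.00011039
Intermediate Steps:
u = -33 (u = -3 - 5*(2 + 4) = -3 - 5*6 = -3 - 30 = -33)
L(C, R) = 32 - 2*R - 2*(C + R)² (L(C, R) = -2*((R + (R + C)²) - 16) = -2*((R + (C + R)²) - 16) = -2*(-16 + R + (C + R)²) = 32 - 2*R - 2*(C + R)²)
1/(-8645 + L(17, u)) = 1/(-8645 + (32 - 2*(-33) - 2*(17 - 33)²)) = 1/(-8645 + (32 + 66 - 2*(-16)²)) = 1/(-8645 + (32 + 66 - 2*256)) = 1/(-8645 + (32 + 66 - 512)) = 1/(-8645 - 414) = 1/(-9059) = -1/9059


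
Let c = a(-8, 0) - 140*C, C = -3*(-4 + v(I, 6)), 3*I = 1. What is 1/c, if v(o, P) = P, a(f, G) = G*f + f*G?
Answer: 1/840 ≈ 0.0011905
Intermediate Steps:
a(f, G) = 2*G*f (a(f, G) = G*f + G*f = 2*G*f)
I = ⅓ (I = (⅓)*1 = ⅓ ≈ 0.33333)
C = -6 (C = -3*(-4 + 6) = -3*2 = -6)
c = 840 (c = 2*0*(-8) - 140*(-6) = 0 + 840 = 840)
1/c = 1/840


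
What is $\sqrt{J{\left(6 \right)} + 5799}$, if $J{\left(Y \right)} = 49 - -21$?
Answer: $\sqrt{5869} \approx 76.609$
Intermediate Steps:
$J{\left(Y \right)} = 70$ ($J{\left(Y \right)} = 49 + 21 = 70$)
$\sqrt{J{\left(6 \right)} + 5799} = \sqrt{70 + 5799} = \sqrt{5869}$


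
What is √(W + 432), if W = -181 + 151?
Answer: √402 ≈ 20.050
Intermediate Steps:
W = -30
√(W + 432) = √(-30 + 432) = √402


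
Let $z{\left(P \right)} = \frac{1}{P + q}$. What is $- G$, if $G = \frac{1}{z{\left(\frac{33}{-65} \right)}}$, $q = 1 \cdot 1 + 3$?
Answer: $- \frac{227}{65} \approx -3.4923$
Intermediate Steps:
$q = 4$ ($q = 1 + 3 = 4$)
$z{\left(P \right)} = \frac{1}{4 + P}$ ($z{\left(P \right)} = \frac{1}{P + 4} = \frac{1}{4 + P}$)
$G = \frac{227}{65}$ ($G = \frac{1}{\frac{1}{4 + \frac{33}{-65}}} = \frac{1}{\frac{1}{4 + 33 \left(- \frac{1}{65}\right)}} = \frac{1}{\frac{1}{4 - \frac{33}{65}}} = \frac{1}{\frac{1}{\frac{227}{65}}} = \frac{1}{\frac{65}{227}} = \frac{227}{65} \approx 3.4923$)
$- G = \left(-1\right) \frac{227}{65} = - \frac{227}{65}$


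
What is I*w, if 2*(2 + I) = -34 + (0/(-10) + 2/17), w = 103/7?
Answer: -4738/17 ≈ -278.71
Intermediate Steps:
w = 103/7 (w = 103*(⅐) = 103/7 ≈ 14.714)
I = -322/17 (I = -2 + (-34 + (0/(-10) + 2/17))/2 = -2 + (-34 + (0*(-⅒) + 2*(1/17)))/2 = -2 + (-34 + (0 + 2/17))/2 = -2 + (-34 + 2/17)/2 = -2 + (½)*(-576/17) = -2 - 288/17 = -322/17 ≈ -18.941)
I*w = -322/17*103/7 = -4738/17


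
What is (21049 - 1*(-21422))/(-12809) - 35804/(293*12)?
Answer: -151985368/11259111 ≈ -13.499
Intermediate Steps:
(21049 - 1*(-21422))/(-12809) - 35804/(293*12) = (21049 + 21422)*(-1/12809) - 35804/3516 = 42471*(-1/12809) - 35804*1/3516 = -42471/12809 - 8951/879 = -151985368/11259111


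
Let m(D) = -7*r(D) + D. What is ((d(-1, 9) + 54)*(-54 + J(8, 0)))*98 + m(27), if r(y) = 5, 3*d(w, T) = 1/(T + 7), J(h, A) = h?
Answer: -2922407/12 ≈ -2.4353e+5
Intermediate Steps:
d(w, T) = 1/(3*(7 + T)) (d(w, T) = 1/(3*(T + 7)) = 1/(3*(7 + T)))
m(D) = -35 + D (m(D) = -7*5 + D = -35 + D)
((d(-1, 9) + 54)*(-54 + J(8, 0)))*98 + m(27) = ((1/(3*(7 + 9)) + 54)*(-54 + 8))*98 + (-35 + 27) = (((⅓)/16 + 54)*(-46))*98 - 8 = (((⅓)*(1/16) + 54)*(-46))*98 - 8 = ((1/48 + 54)*(-46))*98 - 8 = ((2593/48)*(-46))*98 - 8 = -59639/24*98 - 8 = -2922311/12 - 8 = -2922407/12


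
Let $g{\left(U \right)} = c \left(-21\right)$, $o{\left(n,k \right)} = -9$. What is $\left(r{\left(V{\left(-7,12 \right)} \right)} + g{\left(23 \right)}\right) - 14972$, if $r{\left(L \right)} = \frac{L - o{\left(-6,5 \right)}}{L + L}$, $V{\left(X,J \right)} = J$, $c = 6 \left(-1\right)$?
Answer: $- \frac{118761}{8} \approx -14845.0$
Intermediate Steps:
$c = -6$
$g{\left(U \right)} = 126$ ($g{\left(U \right)} = \left(-6\right) \left(-21\right) = 126$)
$r{\left(L \right)} = \frac{9 + L}{2 L}$ ($r{\left(L \right)} = \frac{L - -9}{L + L} = \frac{L + 9}{2 L} = \left(9 + L\right) \frac{1}{2 L} = \frac{9 + L}{2 L}$)
$\left(r{\left(V{\left(-7,12 \right)} \right)} + g{\left(23 \right)}\right) - 14972 = \left(\frac{9 + 12}{2 \cdot 12} + 126\right) - 14972 = \left(\frac{1}{2} \cdot \frac{1}{12} \cdot 21 + 126\right) - 14972 = \left(\frac{7}{8} + 126\right) - 14972 = \frac{1015}{8} - 14972 = - \frac{118761}{8}$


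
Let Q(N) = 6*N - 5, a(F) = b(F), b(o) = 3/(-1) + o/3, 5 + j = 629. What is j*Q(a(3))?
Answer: -10608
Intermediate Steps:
j = 624 (j = -5 + 629 = 624)
b(o) = -3 + o/3 (b(o) = 3*(-1) + o*(⅓) = -3 + o/3)
a(F) = -3 + F/3
Q(N) = -5 + 6*N
j*Q(a(3)) = 624*(-5 + 6*(-3 + (⅓)*3)) = 624*(-5 + 6*(-3 + 1)) = 624*(-5 + 6*(-2)) = 624*(-5 - 12) = 624*(-17) = -10608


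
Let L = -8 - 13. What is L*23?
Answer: -483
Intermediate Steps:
L = -21
L*23 = -21*23 = -483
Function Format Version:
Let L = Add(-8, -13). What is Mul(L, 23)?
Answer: -483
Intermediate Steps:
L = -21
Mul(L, 23) = Mul(-21, 23) = -483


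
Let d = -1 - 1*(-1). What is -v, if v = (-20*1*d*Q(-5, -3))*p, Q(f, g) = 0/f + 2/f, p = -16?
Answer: 0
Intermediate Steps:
d = 0 (d = -1 + 1 = 0)
Q(f, g) = 2/f (Q(f, g) = 0 + 2/f = 2/f)
v = 0 (v = -20*1*0*2/(-5)*(-16) = -0*2*(-⅕)*(-16) = -0*(-2)/5*(-16) = -20*0*(-16) = 0*(-16) = 0)
-v = -1*0 = 0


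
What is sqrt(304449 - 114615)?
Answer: sqrt(189834) ≈ 435.70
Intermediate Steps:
sqrt(304449 - 114615) = sqrt(189834)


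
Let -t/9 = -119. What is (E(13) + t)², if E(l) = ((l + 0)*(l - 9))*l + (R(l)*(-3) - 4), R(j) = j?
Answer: 2903616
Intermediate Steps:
t = 1071 (t = -9*(-119) = 1071)
E(l) = -4 - 3*l + l²*(-9 + l) (E(l) = ((l + 0)*(l - 9))*l + (l*(-3) - 4) = (l*(-9 + l))*l + (-3*l - 4) = l²*(-9 + l) + (-4 - 3*l) = -4 - 3*l + l²*(-9 + l))
(E(13) + t)² = ((-4 + 13³ - 9*13² - 3*13) + 1071)² = ((-4 + 2197 - 9*169 - 39) + 1071)² = ((-4 + 2197 - 1521 - 39) + 1071)² = (633 + 1071)² = 1704² = 2903616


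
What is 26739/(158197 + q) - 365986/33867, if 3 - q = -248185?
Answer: -147825650897/13763040795 ≈ -10.741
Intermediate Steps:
q = 248188 (q = 3 - 1*(-248185) = 3 + 248185 = 248188)
26739/(158197 + q) - 365986/33867 = 26739/(158197 + 248188) - 365986/33867 = 26739/406385 - 365986*1/33867 = 26739*(1/406385) - 365986/33867 = 26739/406385 - 365986/33867 = -147825650897/13763040795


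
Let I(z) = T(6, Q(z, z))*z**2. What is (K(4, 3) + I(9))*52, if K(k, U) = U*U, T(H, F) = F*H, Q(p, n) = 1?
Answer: 25740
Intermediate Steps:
I(z) = 6*z**2 (I(z) = (1*6)*z**2 = 6*z**2)
K(k, U) = U**2
(K(4, 3) + I(9))*52 = (3**2 + 6*9**2)*52 = (9 + 6*81)*52 = (9 + 486)*52 = 495*52 = 25740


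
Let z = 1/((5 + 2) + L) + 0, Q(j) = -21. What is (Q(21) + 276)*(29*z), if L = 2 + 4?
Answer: 7395/13 ≈ 568.85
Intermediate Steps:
L = 6
z = 1/13 (z = 1/((5 + 2) + 6) + 0 = 1/(7 + 6) + 0 = 1/13 + 0 = 1/13 ≈ 0.076923)
(Q(21) + 276)*(29*z) = (-21 + 276)*(29*(1/13)) = 255*(29/13) = 7395/13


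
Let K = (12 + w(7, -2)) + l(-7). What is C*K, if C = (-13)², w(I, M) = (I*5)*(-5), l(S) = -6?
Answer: -28561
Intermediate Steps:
w(I, M) = -25*I (w(I, M) = (5*I)*(-5) = -25*I)
K = -169 (K = (12 - 25*7) - 6 = (12 - 175) - 6 = -163 - 6 = -169)
C = 169
C*K = 169*(-169) = -28561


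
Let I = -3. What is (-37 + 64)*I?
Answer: -81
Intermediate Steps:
(-37 + 64)*I = (-37 + 64)*(-3) = 27*(-3) = -81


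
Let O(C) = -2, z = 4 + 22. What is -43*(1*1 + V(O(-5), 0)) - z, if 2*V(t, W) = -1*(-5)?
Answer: -353/2 ≈ -176.50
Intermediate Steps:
z = 26
V(t, W) = 5/2 (V(t, W) = (-1*(-5))/2 = (½)*5 = 5/2)
-43*(1*1 + V(O(-5), 0)) - z = -43*(1*1 + 5/2) - 1*26 = -43*(1 + 5/2) - 26 = -43*7/2 - 26 = -301/2 - 26 = -353/2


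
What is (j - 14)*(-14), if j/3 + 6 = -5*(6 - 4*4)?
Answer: -1652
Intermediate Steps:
j = 132 (j = -18 + 3*(-5*(6 - 4*4)) = -18 + 3*(-5*(6 - 16)) = -18 + 3*(-5*(-10)) = -18 + 3*50 = -18 + 150 = 132)
(j - 14)*(-14) = (132 - 14)*(-14) = 118*(-14) = -1652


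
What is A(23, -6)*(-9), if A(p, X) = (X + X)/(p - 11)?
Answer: 9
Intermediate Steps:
A(p, X) = 2*X/(-11 + p) (A(p, X) = (2*X)/(-11 + p) = 2*X/(-11 + p))
A(23, -6)*(-9) = (2*(-6)/(-11 + 23))*(-9) = (2*(-6)/12)*(-9) = (2*(-6)*(1/12))*(-9) = -1*(-9) = 9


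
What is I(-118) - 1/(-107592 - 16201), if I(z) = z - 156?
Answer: -33919281/123793 ≈ -274.00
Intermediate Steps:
I(z) = -156 + z
I(-118) - 1/(-107592 - 16201) = (-156 - 118) - 1/(-107592 - 16201) = -274 - 1/(-123793) = -274 - 1*(-1/123793) = -274 + 1/123793 = -33919281/123793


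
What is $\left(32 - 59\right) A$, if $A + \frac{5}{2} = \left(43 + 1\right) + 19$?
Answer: $- \frac{3267}{2} \approx -1633.5$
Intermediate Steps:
$A = \frac{121}{2}$ ($A = - \frac{5}{2} + \left(\left(43 + 1\right) + 19\right) = - \frac{5}{2} + \left(44 + 19\right) = - \frac{5}{2} + 63 = \frac{121}{2} \approx 60.5$)
$\left(32 - 59\right) A = \left(32 - 59\right) \frac{121}{2} = \left(-27\right) \frac{121}{2} = - \frac{3267}{2}$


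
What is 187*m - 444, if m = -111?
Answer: -21201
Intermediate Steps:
187*m - 444 = 187*(-111) - 444 = -20757 - 444 = -21201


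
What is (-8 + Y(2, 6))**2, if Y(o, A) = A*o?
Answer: 16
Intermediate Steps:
(-8 + Y(2, 6))**2 = (-8 + 6*2)**2 = (-8 + 12)**2 = 4**2 = 16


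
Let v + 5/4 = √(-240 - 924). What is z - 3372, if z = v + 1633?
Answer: -6961/4 + 2*I*√291 ≈ -1740.3 + 34.117*I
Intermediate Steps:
v = -5/4 + 2*I*√291 (v = -5/4 + √(-240 - 924) = -5/4 + √(-1164) = -5/4 + 2*I*√291 ≈ -1.25 + 34.117*I)
z = 6527/4 + 2*I*√291 (z = (-5/4 + 2*I*√291) + 1633 = 6527/4 + 2*I*√291 ≈ 1631.8 + 34.117*I)
z - 3372 = (6527/4 + 2*I*√291) - 3372 = -6961/4 + 2*I*√291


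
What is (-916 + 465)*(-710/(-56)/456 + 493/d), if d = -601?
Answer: 2742652319/7673568 ≈ 357.42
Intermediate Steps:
(-916 + 465)*(-710/(-56)/456 + 493/d) = (-916 + 465)*(-710/(-56)/456 + 493/(-601)) = -451*(-710*(-1/56)*(1/456) + 493*(-1/601)) = -451*((355/28)*(1/456) - 493/601) = -451*(355/12768 - 493/601) = -451*(-6081269/7673568) = 2742652319/7673568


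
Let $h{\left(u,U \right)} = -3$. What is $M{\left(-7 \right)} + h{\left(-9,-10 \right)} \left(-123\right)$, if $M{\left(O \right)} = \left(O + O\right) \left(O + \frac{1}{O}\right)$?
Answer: $469$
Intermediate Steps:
$M{\left(O \right)} = 2 O \left(O + \frac{1}{O}\right)$
$M{\left(-7 \right)} + h{\left(-9,-10 \right)} \left(-123\right) = \left(2 + 2 \left(-7\right)^{2}\right) - -369 = \left(2 + 2 \cdot 49\right) + 369 = \left(2 + 98\right) + 369 = 100 + 369 = 469$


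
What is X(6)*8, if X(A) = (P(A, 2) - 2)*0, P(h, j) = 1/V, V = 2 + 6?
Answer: 0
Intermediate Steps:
V = 8
P(h, j) = 1/8
X(A) = 0 (X(A) = (1/8 - 2)*0 = -15/8*0 = 0)
X(6)*8 = 0*8 = 0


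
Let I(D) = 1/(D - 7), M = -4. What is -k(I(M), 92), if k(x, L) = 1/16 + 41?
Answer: -657/16 ≈ -41.063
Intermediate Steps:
I(D) = 1/(-7 + D)
k(x, L) = 657/16 (k(x, L) = 1/16 + 41 = 657/16)
-k(I(M), 92) = -1*657/16 = -657/16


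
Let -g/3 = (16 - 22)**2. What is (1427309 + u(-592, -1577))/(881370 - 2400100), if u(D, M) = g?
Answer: -1427201/1518730 ≈ -0.93973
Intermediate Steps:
g = -108 (g = -3*(16 - 22)**2 = -3*(-6)**2 = -3*36 = -108)
u(D, M) = -108
(1427309 + u(-592, -1577))/(881370 - 2400100) = (1427309 - 108)/(881370 - 2400100) = 1427201/(-1518730) = 1427201*(-1/1518730) = -1427201/1518730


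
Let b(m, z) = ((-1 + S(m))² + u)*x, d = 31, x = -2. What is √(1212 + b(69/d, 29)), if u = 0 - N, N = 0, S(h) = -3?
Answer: 2*√295 ≈ 34.351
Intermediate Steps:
u = 0 (u = 0 - 1*0 = 0 + 0 = 0)
b(m, z) = -32 (b(m, z) = ((-1 - 3)² + 0)*(-2) = ((-4)² + 0)*(-2) = (16 + 0)*(-2) = 16*(-2) = -32)
√(1212 + b(69/d, 29)) = √(1212 - 32) = √1180 = 2*√295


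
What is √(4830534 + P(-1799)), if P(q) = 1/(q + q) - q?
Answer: √62557469410534/3598 ≈ 2198.3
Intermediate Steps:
P(q) = 1/(2*q) - q
√(4830534 + P(-1799)) = √(4830534 + ((½)/(-1799) - 1*(-1799))) = √(4830534 + ((½)*(-1/1799) + 1799)) = √(4830534 + (-1/3598 + 1799)) = √(4830534 + 6472801/3598) = √(17386734133/3598) = √62557469410534/3598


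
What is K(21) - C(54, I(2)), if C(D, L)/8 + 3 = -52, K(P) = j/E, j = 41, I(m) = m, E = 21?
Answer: 9281/21 ≈ 441.95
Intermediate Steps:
K(P) = 41/21
C(D, L) = -440 (C(D, L) = -24 + 8*(-52) = -24 - 416 = -440)
K(21) - C(54, I(2)) = 41/21 - 1*(-440) = 41/21 + 440 = 9281/21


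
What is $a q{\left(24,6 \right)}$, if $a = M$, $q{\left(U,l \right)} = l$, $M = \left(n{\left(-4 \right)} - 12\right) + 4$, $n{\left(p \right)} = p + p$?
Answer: $-96$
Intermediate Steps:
$n{\left(p \right)} = 2 p$
$M = -16$ ($M = \left(2 \left(-4\right) - 12\right) + 4 = \left(-8 - 12\right) + 4 = -20 + 4 = -16$)
$a = -16$
$a q{\left(24,6 \right)} = \left(-16\right) 6 = -96$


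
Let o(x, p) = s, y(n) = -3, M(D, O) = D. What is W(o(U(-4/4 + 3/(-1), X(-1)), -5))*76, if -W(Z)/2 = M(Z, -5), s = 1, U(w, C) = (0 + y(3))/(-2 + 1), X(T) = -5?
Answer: -152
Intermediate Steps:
U(w, C) = 3 (U(w, C) = (0 - 3)/(-2 + 1) = -3/(-1) = -3*(-1) = 3)
o(x, p) = 1
W(Z) = -2*Z
W(o(U(-4/4 + 3/(-1), X(-1)), -5))*76 = -2*1*76 = -2*76 = -152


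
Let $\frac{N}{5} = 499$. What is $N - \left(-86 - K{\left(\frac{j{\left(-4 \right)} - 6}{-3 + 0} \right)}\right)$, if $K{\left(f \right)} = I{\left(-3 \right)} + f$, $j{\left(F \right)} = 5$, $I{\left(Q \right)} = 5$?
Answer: $\frac{7759}{3} \approx 2586.3$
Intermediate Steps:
$N = 2495$ ($N = 5 \cdot 499 = 2495$)
$K{\left(f \right)} = 5 + f$
$N - \left(-86 - K{\left(\frac{j{\left(-4 \right)} - 6}{-3 + 0} \right)}\right) = 2495 - \left(-86 - \left(5 + \frac{5 - 6}{-3 + 0}\right)\right) = 2495 - \left(-86 - \left(5 - \frac{1}{-3}\right)\right) = 2495 - \left(-86 - \left(5 - - \frac{1}{3}\right)\right) = 2495 - \left(-86 - \left(5 + \frac{1}{3}\right)\right) = 2495 - \left(-86 - \frac{16}{3}\right) = 2495 - - \frac{274}{3} = 2495 + \frac{274}{3} = \frac{7759}{3}$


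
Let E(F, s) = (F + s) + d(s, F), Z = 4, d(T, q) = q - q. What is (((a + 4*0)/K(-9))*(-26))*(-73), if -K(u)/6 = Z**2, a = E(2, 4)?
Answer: -949/8 ≈ -118.63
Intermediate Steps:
d(T, q) = 0
E(F, s) = F + s (E(F, s) = (F + s) + 0 = F + s)
a = 6 (a = 2 + 4 = 6)
K(u) = -96 (K(u) = -6*4**2 = -6*16 = -96)
(((a + 4*0)/K(-9))*(-26))*(-73) = (((6 + 4*0)/(-96))*(-26))*(-73) = (((6 + 0)*(-1/96))*(-26))*(-73) = ((6*(-1/96))*(-26))*(-73) = -1/16*(-26)*(-73) = (13/8)*(-73) = -949/8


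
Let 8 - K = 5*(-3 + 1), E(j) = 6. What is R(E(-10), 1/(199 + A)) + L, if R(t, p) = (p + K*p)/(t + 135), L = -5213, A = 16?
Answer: -158032076/30315 ≈ -5213.0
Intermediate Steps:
K = 18 (K = 8 - 5*(-3 + 1) = 8 - 5*(-2) = 8 - 1*(-10) = 8 + 10 = 18)
R(t, p) = 19*p/(135 + t) (R(t, p) = (p + 18*p)/(t + 135) = (19*p)/(135 + t) = 19*p/(135 + t))
R(E(-10), 1/(199 + A)) + L = 19/((199 + 16)*(135 + 6)) - 5213 = 19/(215*141) - 5213 = 19*(1/215)*(1/141) - 5213 = 19/30315 - 5213 = -158032076/30315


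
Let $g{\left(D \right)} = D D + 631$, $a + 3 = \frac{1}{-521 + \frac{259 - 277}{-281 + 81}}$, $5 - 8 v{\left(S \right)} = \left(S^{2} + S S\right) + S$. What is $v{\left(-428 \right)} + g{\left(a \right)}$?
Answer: $- \frac{979061250952215}{21707778248} \approx -45102.0$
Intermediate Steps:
$v{\left(S \right)} = \frac{5}{8} - \frac{S^{2}}{4} - \frac{S}{8}$ ($v{\left(S \right)} = \frac{5}{8} - \frac{\left(S^{2} + S S\right) + S}{8} = \frac{5}{8} - \frac{\left(S^{2} + S^{2}\right) + S}{8} = \frac{5}{8} - \frac{2 S^{2} + S}{8} = \frac{5}{8} - \frac{S + 2 S^{2}}{8} = \frac{5}{8} - \left(\frac{S^{2}}{4} + \frac{S}{8}\right) = \frac{5}{8} - \frac{S^{2}}{4} - \frac{S}{8}$)
$a = - \frac{156373}{52091}$ ($a = -3 + \frac{1}{-521 + \frac{259 - 277}{-281 + 81}} = -3 + \frac{1}{-521 - \frac{18}{-200}} = -3 + \frac{1}{-521 - - \frac{9}{100}} = -3 + \frac{1}{-521 + \frac{9}{100}} = -3 + \frac{1}{- \frac{52091}{100}} = -3 - \frac{100}{52091} = - \frac{156373}{52091} \approx -3.0019$)
$g{\left(D \right)} = 631 + D^{2}$ ($g{\left(D \right)} = D^{2} + 631 = 631 + D^{2}$)
$v{\left(-428 \right)} + g{\left(a \right)} = \left(\frac{5}{8} - \frac{\left(-428\right)^{2}}{4} - - \frac{107}{2}\right) + \left(631 + \left(- \frac{156373}{52091}\right)^{2}\right) = \left(\frac{5}{8} - 45796 + \frac{107}{2}\right) + \left(631 + \frac{24452515129}{2713472281}\right) = \left(\frac{5}{8} - 45796 + \frac{107}{2}\right) + \frac{1736653524440}{2713472281} = - \frac{365935}{8} + \frac{1736653524440}{2713472281} = - \frac{979061250952215}{21707778248}$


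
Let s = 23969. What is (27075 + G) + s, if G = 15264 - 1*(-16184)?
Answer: 82492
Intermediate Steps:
G = 31448 (G = 15264 + 16184 = 31448)
(27075 + G) + s = (27075 + 31448) + 23969 = 58523 + 23969 = 82492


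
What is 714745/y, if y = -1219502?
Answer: -714745/1219502 ≈ -0.58610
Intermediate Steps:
714745/y = 714745/(-1219502) = 714745*(-1/1219502) = -714745/1219502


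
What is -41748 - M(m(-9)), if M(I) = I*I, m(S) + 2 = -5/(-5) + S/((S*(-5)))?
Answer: -1043736/25 ≈ -41749.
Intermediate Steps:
m(S) = -6/5 (m(S) = -2 + (-5/(-5) + S/((S*(-5)))) = -2 + (-5*(-1/5) + S/((-5*S))) = -2 + (1 + S*(-1/(5*S))) = -2 + (1 - 1/5) = -2 + 4/5 = -6/5)
M(I) = I**2
-41748 - M(m(-9)) = -41748 - (-6/5)**2 = -41748 - 1*36/25 = -41748 - 36/25 = -1043736/25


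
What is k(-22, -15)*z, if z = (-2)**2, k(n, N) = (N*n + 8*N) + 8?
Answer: 872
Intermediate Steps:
k(n, N) = 8 + 8*N + N*n (k(n, N) = (8*N + N*n) + 8 = 8 + 8*N + N*n)
z = 4
k(-22, -15)*z = (8 + 8*(-15) - 15*(-22))*4 = (8 - 120 + 330)*4 = 218*4 = 872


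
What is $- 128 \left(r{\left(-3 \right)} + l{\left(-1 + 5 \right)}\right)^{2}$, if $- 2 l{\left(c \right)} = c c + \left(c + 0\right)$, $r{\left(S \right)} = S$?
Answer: $-21632$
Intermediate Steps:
$l{\left(c \right)} = - \frac{c}{2} - \frac{c^{2}}{2}$ ($l{\left(c \right)} = - \frac{c c + \left(c + 0\right)}{2} = - \frac{c^{2} + c}{2} = - \frac{c + c^{2}}{2} = - \frac{c}{2} - \frac{c^{2}}{2}$)
$- 128 \left(r{\left(-3 \right)} + l{\left(-1 + 5 \right)}\right)^{2} = - 128 \left(-3 - \frac{\left(-1 + 5\right) \left(1 + \left(-1 + 5\right)\right)}{2}\right)^{2} = - 128 \left(-3 - 2 \left(1 + 4\right)\right)^{2} = - 128 \left(-3 - 2 \cdot 5\right)^{2} = - 128 \left(-3 - 10\right)^{2} = - 128 \left(-13\right)^{2} = \left(-128\right) 169 = -21632$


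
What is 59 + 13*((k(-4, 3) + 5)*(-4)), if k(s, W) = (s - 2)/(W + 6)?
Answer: -499/3 ≈ -166.33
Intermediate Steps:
k(s, W) = (-2 + s)/(6 + W)
59 + 13*((k(-4, 3) + 5)*(-4)) = 59 + 13*(((-2 - 4)/(6 + 3) + 5)*(-4)) = 59 + 13*((-6/9 + 5)*(-4)) = 59 + 13*(((⅑)*(-6) + 5)*(-4)) = 59 + 13*((-⅔ + 5)*(-4)) = 59 + 13*((13/3)*(-4)) = 59 + 13*(-52/3) = 59 - 676/3 = -499/3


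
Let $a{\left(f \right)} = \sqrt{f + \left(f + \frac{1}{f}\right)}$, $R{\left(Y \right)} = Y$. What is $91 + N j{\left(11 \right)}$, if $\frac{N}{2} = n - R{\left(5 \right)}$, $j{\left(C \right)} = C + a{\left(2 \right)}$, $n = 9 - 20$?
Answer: $-261 - 48 \sqrt{2} \approx -328.88$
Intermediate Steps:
$a{\left(f \right)} = \sqrt{\frac{1}{f} + 2 f}$
$n = -11$
$j{\left(C \right)} = C + \frac{3 \sqrt{2}}{2}$ ($j{\left(C \right)} = C + \sqrt{\frac{1}{2} + 2 \cdot 2} = C + \sqrt{\frac{1}{2} + 4} = C + \sqrt{\frac{9}{2}} = C + \frac{3 \sqrt{2}}{2}$)
$N = -32$ ($N = 2 \left(-11 - 5\right) = 2 \left(-16\right) = -32$)
$91 + N j{\left(11 \right)} = 91 - 32 \left(11 + \frac{3 \sqrt{2}}{2}\right) = 91 - \left(352 + 48 \sqrt{2}\right) = -261 - 48 \sqrt{2}$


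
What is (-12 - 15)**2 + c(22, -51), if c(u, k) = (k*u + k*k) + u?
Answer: 2230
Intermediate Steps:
c(u, k) = u + k**2 + k*u (c(u, k) = (k*u + k**2) + u = (k**2 + k*u) + u = u + k**2 + k*u)
(-12 - 15)**2 + c(22, -51) = (-12 - 15)**2 + (22 + (-51)**2 - 51*22) = (-27)**2 + (22 + 2601 - 1122) = 729 + 1501 = 2230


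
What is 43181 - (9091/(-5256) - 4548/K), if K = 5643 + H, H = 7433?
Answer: 741965763935/17181864 ≈ 43183.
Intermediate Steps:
K = 13076 (K = 5643 + 7433 = 13076)
43181 - (9091/(-5256) - 4548/K) = 43181 - (9091/(-5256) - 4548/13076) = 43181 - (9091*(-1/5256) - 4548*1/13076) = 43181 - (-9091/5256 - 1137/3269) = 43181 - 1*(-35694551/17181864) = 43181 + 35694551/17181864 = 741965763935/17181864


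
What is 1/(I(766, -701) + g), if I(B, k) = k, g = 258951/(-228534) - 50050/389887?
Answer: -29700811886/20857735717165 ≈ -0.0014240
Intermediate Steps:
g = -37466585079/29700811886 (g = 258951*(-1/228534) - 50050*1/389887 = -86317/76178 - 50050/389887 = -37466585079/29700811886 ≈ -1.2615)
1/(I(766, -701) + g) = 1/(-701 - 37466585079/29700811886) = 1/(-20857735717165/29700811886) = -29700811886/20857735717165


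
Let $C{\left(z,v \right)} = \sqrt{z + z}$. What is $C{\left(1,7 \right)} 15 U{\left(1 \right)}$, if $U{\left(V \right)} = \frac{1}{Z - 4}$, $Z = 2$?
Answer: $- \frac{15 \sqrt{2}}{2} \approx -10.607$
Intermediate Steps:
$U{\left(V \right)} = - \frac{1}{2}$ ($U{\left(V \right)} = \frac{1}{2 - 4} = \frac{1}{-2} = - \frac{1}{2}$)
$C{\left(z,v \right)} = \sqrt{2} \sqrt{z}$ ($C{\left(z,v \right)} = \sqrt{2 z} = \sqrt{2} \sqrt{z}$)
$C{\left(1,7 \right)} 15 U{\left(1 \right)} = \sqrt{2} \sqrt{1} \cdot 15 \left(- \frac{1}{2}\right) = \sqrt{2} \cdot 1 \cdot 15 \left(- \frac{1}{2}\right) = \sqrt{2} \cdot 15 \left(- \frac{1}{2}\right) = 15 \sqrt{2} \left(- \frac{1}{2}\right) = - \frac{15 \sqrt{2}}{2}$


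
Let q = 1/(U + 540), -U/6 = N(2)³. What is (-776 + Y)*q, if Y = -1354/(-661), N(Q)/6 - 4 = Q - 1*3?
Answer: 255791/11386386 ≈ 0.022465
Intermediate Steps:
N(Q) = 6 + 6*Q (N(Q) = 24 + 6*(Q - 1*3) = 24 + 6*(Q - 3) = 24 + 6*(-3 + Q) = 24 + (-18 + 6*Q) = 6 + 6*Q)
Y = 1354/661 (Y = -1354*(-1/661) = 1354/661 ≈ 2.0484)
U = -34992 (U = -6*(6 + 6*2)³ = -6*(6 + 12)³ = -6*18³ = -6*5832 = -34992)
q = -1/34452 (q = 1/(-34992 + 540) = 1/(-34452) = -1/34452 ≈ -2.9026e-5)
(-776 + Y)*q = (-776 + 1354/661)*(-1/34452) = -511582/661*(-1/34452) = 255791/11386386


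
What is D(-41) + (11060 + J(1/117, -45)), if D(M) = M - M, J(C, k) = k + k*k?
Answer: 13040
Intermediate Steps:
J(C, k) = k + k²
D(M) = 0
D(-41) + (11060 + J(1/117, -45)) = 0 + (11060 - 45*(1 - 45)) = 0 + (11060 - 45*(-44)) = 0 + (11060 + 1980) = 0 + 13040 = 13040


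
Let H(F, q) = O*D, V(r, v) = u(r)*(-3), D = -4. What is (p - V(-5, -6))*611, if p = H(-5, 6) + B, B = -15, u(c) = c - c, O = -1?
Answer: -6721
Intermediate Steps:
u(c) = 0
V(r, v) = 0 (V(r, v) = 0*(-3) = 0)
H(F, q) = 4 (H(F, q) = -1*(-4) = 4)
p = -11 (p = 4 - 15 = -11)
(p - V(-5, -6))*611 = (-11 - 1*0)*611 = (-11 + 0)*611 = -11*611 = -6721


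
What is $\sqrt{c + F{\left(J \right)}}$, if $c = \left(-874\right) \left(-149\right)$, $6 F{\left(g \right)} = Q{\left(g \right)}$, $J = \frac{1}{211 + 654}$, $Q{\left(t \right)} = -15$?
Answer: $\frac{\sqrt{520894}}{2} \approx 360.86$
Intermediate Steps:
$J = \frac{1}{865} \approx 0.0011561$
$F{\left(g \right)} = - \frac{5}{2}$ ($F{\left(g \right)} = \frac{1}{6} \left(-15\right) = - \frac{5}{2}$)
$c = 130226$
$\sqrt{c + F{\left(J \right)}} = \sqrt{130226 - \frac{5}{2}} = \sqrt{\frac{260447}{2}} = \frac{\sqrt{520894}}{2}$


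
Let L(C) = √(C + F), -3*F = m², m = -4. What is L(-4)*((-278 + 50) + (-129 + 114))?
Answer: -162*I*√21 ≈ -742.38*I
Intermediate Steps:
F = -16/3 (F = -⅓*(-4)² = -⅓*16 = -16/3 ≈ -5.3333)
L(C) = √(-16/3 + C) (L(C) = √(C - 16/3) = √(-16/3 + C))
L(-4)*((-278 + 50) + (-129 + 114)) = (√(-48 + 9*(-4))/3)*((-278 + 50) + (-129 + 114)) = (√(-48 - 36)/3)*(-228 - 15) = (√(-84)/3)*(-243) = ((2*I*√21)/3)*(-243) = (2*I*√21/3)*(-243) = -162*I*√21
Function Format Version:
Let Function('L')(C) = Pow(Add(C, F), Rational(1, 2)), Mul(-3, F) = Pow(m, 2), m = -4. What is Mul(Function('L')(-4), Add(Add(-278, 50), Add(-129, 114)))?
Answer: Mul(-162, I, Pow(21, Rational(1, 2))) ≈ Mul(-742.38, I)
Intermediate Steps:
F = Rational(-16, 3) (F = Mul(Rational(-1, 3), Pow(-4, 2)) = Mul(Rational(-1, 3), 16) = Rational(-16, 3) ≈ -5.3333)
Function('L')(C) = Pow(Add(Rational(-16, 3), C), Rational(1, 2)) (Function('L')(C) = Pow(Add(C, Rational(-16, 3)), Rational(1, 2)) = Pow(Add(Rational(-16, 3), C), Rational(1, 2)))
Mul(Function('L')(-4), Add(Add(-278, 50), Add(-129, 114))) = Mul(Mul(Rational(1, 3), Pow(Add(-48, Mul(9, -4)), Rational(1, 2))), Add(Add(-278, 50), Add(-129, 114))) = Mul(Mul(Rational(1, 3), Pow(Add(-48, -36), Rational(1, 2))), Add(-228, -15)) = Mul(Mul(Rational(1, 3), Pow(-84, Rational(1, 2))), -243) = Mul(Mul(Rational(1, 3), Mul(2, I, Pow(21, Rational(1, 2)))), -243) = Mul(Mul(Rational(2, 3), I, Pow(21, Rational(1, 2))), -243) = Mul(-162, I, Pow(21, Rational(1, 2)))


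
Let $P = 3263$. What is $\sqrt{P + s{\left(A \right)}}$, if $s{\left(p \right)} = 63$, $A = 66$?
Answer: $\sqrt{3326} \approx 57.672$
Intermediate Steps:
$\sqrt{P + s{\left(A \right)}} = \sqrt{3263 + 63} = \sqrt{3326}$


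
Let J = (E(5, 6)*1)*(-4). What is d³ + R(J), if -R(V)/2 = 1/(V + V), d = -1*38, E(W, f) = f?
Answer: -1316927/24 ≈ -54872.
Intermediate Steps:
J = -24 (J = (6*1)*(-4) = 6*(-4) = -24)
d = -38
R(V) = -1/V (R(V) = -2/(V + V) = -2*1/(2*V) = -1/V)
d³ + R(J) = (-38)³ - 1/(-24) = -54872 - 1*(-1/24) = -54872 + 1/24 = -1316927/24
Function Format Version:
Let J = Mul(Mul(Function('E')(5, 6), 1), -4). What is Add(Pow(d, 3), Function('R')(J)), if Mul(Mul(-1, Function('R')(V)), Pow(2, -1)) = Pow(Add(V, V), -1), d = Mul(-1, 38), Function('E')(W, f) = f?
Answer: Rational(-1316927, 24) ≈ -54872.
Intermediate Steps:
J = -24 (J = Mul(Mul(6, 1), -4) = Mul(6, -4) = -24)
d = -38
Function('R')(V) = Mul(-1, Pow(V, -1)) (Function('R')(V) = Mul(-2, Pow(Add(V, V), -1)) = Mul(-2, Pow(Mul(2, V), -1)) = Mul(-2, Mul(Rational(1, 2), Pow(V, -1))) = Mul(-1, Pow(V, -1)))
Add(Pow(d, 3), Function('R')(J)) = Add(Pow(-38, 3), Mul(-1, Pow(-24, -1))) = Add(-54872, Mul(-1, Rational(-1, 24))) = Add(-54872, Rational(1, 24)) = Rational(-1316927, 24)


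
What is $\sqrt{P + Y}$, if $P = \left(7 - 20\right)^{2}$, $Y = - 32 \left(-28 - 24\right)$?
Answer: $\sqrt{1833} \approx 42.814$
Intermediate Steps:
$Y = 1664$ ($Y = \left(-32\right) \left(-52\right) = 1664$)
$P = 169$ ($P = \left(-13\right)^{2} = 169$)
$\sqrt{P + Y} = \sqrt{169 + 1664} = \sqrt{1833}$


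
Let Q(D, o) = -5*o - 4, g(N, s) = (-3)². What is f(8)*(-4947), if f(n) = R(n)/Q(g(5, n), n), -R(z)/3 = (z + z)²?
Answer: -949824/11 ≈ -86348.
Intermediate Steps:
g(N, s) = 9
Q(D, o) = -4 - 5*o
R(z) = -12*z² (R(z) = -3*(z + z)² = -3*4*z² = -12*z²)
f(n) = -12*n²/(-4 - 5*n) (f(n) = (-12*n²)/(-4 - 5*n) = -12*n²/(-4 - 5*n))
f(8)*(-4947) = (12*8²/(4 + 5*8))*(-4947) = (12*64/(4 + 40))*(-4947) = (12*64/44)*(-4947) = (12*64*(1/44))*(-4947) = (192/11)*(-4947) = -949824/11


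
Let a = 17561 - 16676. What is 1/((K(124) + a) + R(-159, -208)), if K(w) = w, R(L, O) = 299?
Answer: 1/1308 ≈ 0.00076453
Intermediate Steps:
a = 885
1/((K(124) + a) + R(-159, -208)) = 1/((124 + 885) + 299) = 1/(1009 + 299) = 1/1308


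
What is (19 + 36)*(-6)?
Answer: -330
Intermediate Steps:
(19 + 36)*(-6) = 55*(-6) = -330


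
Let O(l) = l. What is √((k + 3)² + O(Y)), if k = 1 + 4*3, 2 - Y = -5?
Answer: √263 ≈ 16.217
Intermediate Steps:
Y = 7 (Y = 2 - 1*(-5) = 2 + 5 = 7)
k = 13 (k = 1 + 12 = 13)
√((k + 3)² + O(Y)) = √((13 + 3)² + 7) = √(16² + 7) = √(256 + 7) = √263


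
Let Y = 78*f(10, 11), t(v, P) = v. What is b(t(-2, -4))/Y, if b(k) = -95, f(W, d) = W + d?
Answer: -95/1638 ≈ -0.057998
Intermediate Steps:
Y = 1638 (Y = 78*(10 + 11) = 78*21 = 1638)
b(t(-2, -4))/Y = -95/1638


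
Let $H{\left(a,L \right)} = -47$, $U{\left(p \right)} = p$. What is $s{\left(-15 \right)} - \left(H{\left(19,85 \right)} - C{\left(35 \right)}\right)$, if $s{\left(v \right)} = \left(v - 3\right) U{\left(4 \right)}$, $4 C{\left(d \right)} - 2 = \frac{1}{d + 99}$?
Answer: $- \frac{13131}{536} \approx -24.498$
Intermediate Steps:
$C{\left(d \right)} = \frac{1}{2} + \frac{1}{4 \left(99 + d\right)}$ ($C{\left(d \right)} = \frac{1}{2} + \frac{1}{4 \left(d + 99\right)} = \frac{1}{2} + \frac{1}{4 \left(99 + d\right)}$)
$s{\left(v \right)} = -12 + 4 v$ ($s{\left(v \right)} = \left(v - 3\right) 4 = \left(-3 + v\right) 4 = -12 + 4 v$)
$s{\left(-15 \right)} - \left(H{\left(19,85 \right)} - C{\left(35 \right)}\right) = \left(-12 + 4 \left(-15\right)\right) - \left(-47 - \frac{199 + 2 \cdot 35}{4 \left(99 + 35\right)}\right) = \left(-12 - 60\right) - \left(-47 - \frac{199 + 70}{4 \cdot 134}\right) = -72 - \left(-47 - \frac{1}{4} \cdot \frac{1}{134} \cdot 269\right) = -72 - \left(-47 - \frac{269}{536}\right) = -72 - - \frac{25461}{536} = -72 + \frac{25461}{536} = - \frac{13131}{536}$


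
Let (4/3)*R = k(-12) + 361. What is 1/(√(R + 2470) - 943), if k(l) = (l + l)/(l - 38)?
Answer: -94300/88650789 - 10*√274111/88650789 ≈ -0.0011228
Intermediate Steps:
k(l) = 2*l/(-38 + l) (k(l) = (2*l)/(-38 + l) = 2*l/(-38 + l))
R = 27111/100 (R = 3*(2*(-12)/(-38 - 12) + 361)/4 = 3*(2*(-12)/(-50) + 361)/4 = 3*(2*(-12)*(-1/50) + 361)/4 = 3*(12/25 + 361)/4 = (¾)*(9037/25) = 27111/100 ≈ 271.11)
1/(√(R + 2470) - 943) = 1/(√(27111/100 + 2470) - 943) = 1/(√(274111/100) - 943) = 1/(√274111/10 - 943) = 1/(-943 + √274111/10)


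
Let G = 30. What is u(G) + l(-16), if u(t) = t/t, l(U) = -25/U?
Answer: 41/16 ≈ 2.5625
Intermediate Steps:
u(t) = 1
u(G) + l(-16) = 1 - 25/(-16) = 1 - 25*(-1/16) = 1 + 25/16 = 41/16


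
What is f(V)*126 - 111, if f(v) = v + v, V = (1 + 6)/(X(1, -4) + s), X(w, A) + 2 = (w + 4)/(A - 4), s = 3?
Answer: 4593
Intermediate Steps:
X(w, A) = -2 + (4 + w)/(-4 + A) (X(w, A) = -2 + (w + 4)/(A - 4) = -2 + (4 + w)/(-4 + A))
V = 56/3 (V = (1 + 6)/((12 + 1 - 2*(-4))/(-4 - 4) + 3) = 7/((12 + 1 + 8)/(-8) + 3) = 7/(-1/8*21 + 3) = 7/(-21/8 + 3) = 7/(3/8) = 7*(8/3) = 56/3 ≈ 18.667)
f(v) = 2*v
f(V)*126 - 111 = (2*(56/3))*126 - 111 = (112/3)*126 - 111 = 4704 - 111 = 4593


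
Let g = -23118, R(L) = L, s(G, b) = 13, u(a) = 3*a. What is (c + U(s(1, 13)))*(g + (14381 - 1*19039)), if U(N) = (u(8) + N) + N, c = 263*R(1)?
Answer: -8693888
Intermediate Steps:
c = 263 (c = 263*1 = 263)
U(N) = 24 + 2*N (U(N) = (3*8 + N) + N = (24 + N) + N = 24 + 2*N)
(c + U(s(1, 13)))*(g + (14381 - 1*19039)) = (263 + (24 + 2*13))*(-23118 + (14381 - 1*19039)) = (263 + (24 + 26))*(-23118 + (14381 - 19039)) = (263 + 50)*(-23118 - 4658) = 313*(-27776) = -8693888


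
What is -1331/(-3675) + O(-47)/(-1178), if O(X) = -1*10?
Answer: 802334/2164575 ≈ 0.37067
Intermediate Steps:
O(X) = -10
-1331/(-3675) + O(-47)/(-1178) = -1331/(-3675) - 10/(-1178) = -1331*(-1/3675) - 10*(-1/1178) = 1331/3675 + 5/589 = 802334/2164575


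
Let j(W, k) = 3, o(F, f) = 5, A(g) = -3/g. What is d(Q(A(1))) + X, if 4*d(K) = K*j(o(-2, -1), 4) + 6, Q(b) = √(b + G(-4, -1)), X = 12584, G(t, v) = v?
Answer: 25171/2 + 3*I/2 ≈ 12586.0 + 1.5*I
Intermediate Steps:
Q(b) = √(-1 + b) (Q(b) = √(b - 1) = √(-1 + b))
d(K) = 3/2 + 3*K/4 (d(K) = (K*3 + 6)/4 = (3*K + 6)/4 = (6 + 3*K)/4 = 3/2 + 3*K/4)
d(Q(A(1))) + X = (3/2 + 3*√(-1 - 3/1)/4) + 12584 = (3/2 + 3*√(-1 - 3*1)/4) + 12584 = (3/2 + 3*√(-1 - 3)/4) + 12584 = (3/2 + 3*√(-4)/4) + 12584 = (3/2 + 3*(2*I)/4) + 12584 = (3/2 + 3*I/2) + 12584 = 25171/2 + 3*I/2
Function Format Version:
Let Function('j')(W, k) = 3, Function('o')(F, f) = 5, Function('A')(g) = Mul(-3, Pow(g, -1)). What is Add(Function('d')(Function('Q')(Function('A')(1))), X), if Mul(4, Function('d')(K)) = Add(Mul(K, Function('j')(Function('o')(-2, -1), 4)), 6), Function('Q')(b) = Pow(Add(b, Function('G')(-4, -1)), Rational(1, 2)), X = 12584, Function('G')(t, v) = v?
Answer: Add(Rational(25171, 2), Mul(Rational(3, 2), I)) ≈ Add(12586., Mul(1.5000, I))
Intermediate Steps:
Function('Q')(b) = Pow(Add(-1, b), Rational(1, 2)) (Function('Q')(b) = Pow(Add(b, -1), Rational(1, 2)) = Pow(Add(-1, b), Rational(1, 2)))
Function('d')(K) = Add(Rational(3, 2), Mul(Rational(3, 4), K)) (Function('d')(K) = Mul(Rational(1, 4), Add(Mul(K, 3), 6)) = Mul(Rational(1, 4), Add(Mul(3, K), 6)) = Mul(Rational(1, 4), Add(6, Mul(3, K))) = Add(Rational(3, 2), Mul(Rational(3, 4), K)))
Add(Function('d')(Function('Q')(Function('A')(1))), X) = Add(Add(Rational(3, 2), Mul(Rational(3, 4), Pow(Add(-1, Mul(-3, Pow(1, -1))), Rational(1, 2)))), 12584) = Add(Add(Rational(3, 2), Mul(Rational(3, 4), Pow(Add(-1, Mul(-3, 1)), Rational(1, 2)))), 12584) = Add(Add(Rational(3, 2), Mul(Rational(3, 4), Pow(Add(-1, -3), Rational(1, 2)))), 12584) = Add(Add(Rational(3, 2), Mul(Rational(3, 4), Pow(-4, Rational(1, 2)))), 12584) = Add(Add(Rational(3, 2), Mul(Rational(3, 4), Mul(2, I))), 12584) = Add(Add(Rational(3, 2), Mul(Rational(3, 2), I)), 12584) = Add(Rational(25171, 2), Mul(Rational(3, 2), I))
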